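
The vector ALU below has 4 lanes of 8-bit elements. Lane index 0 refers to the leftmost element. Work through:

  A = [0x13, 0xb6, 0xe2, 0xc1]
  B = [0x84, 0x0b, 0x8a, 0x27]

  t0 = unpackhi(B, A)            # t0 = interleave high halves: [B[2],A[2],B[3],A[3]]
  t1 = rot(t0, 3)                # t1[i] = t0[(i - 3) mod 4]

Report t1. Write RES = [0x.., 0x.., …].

RES = [ 0xe2  0x27  0xc1  0x8a ]

t0 = [0x8a, 0xe2, 0x27, 0xc1]
t1 = [0xe2, 0x27, 0xc1, 0x8a]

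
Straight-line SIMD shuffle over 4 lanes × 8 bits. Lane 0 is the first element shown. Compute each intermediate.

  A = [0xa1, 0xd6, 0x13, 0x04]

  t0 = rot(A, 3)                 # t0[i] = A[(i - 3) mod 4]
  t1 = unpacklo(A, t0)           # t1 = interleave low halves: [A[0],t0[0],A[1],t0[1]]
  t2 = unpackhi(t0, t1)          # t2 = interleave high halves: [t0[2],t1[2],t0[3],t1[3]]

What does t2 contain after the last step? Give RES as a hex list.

RES = [ 0x04  0xd6  0xa1  0x13 ]

t0 = [0xd6, 0x13, 0x04, 0xa1]
t1 = [0xa1, 0xd6, 0xd6, 0x13]
t2 = [0x04, 0xd6, 0xa1, 0x13]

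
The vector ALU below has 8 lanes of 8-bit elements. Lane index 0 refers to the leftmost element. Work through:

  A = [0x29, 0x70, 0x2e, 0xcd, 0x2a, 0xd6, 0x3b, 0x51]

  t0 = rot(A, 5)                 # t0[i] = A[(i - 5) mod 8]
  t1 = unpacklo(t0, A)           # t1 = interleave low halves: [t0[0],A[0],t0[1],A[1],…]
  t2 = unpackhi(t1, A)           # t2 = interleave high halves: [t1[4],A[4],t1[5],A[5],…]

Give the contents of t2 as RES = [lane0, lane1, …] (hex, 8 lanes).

  t0: cd 2a d6 3b 51 29 70 2e
  t1: cd 29 2a 70 d6 2e 3b cd
  t2: d6 2a 2e d6 3b 3b cd 51

RES = [ 0xd6  0x2a  0x2e  0xd6  0x3b  0x3b  0xcd  0x51 ]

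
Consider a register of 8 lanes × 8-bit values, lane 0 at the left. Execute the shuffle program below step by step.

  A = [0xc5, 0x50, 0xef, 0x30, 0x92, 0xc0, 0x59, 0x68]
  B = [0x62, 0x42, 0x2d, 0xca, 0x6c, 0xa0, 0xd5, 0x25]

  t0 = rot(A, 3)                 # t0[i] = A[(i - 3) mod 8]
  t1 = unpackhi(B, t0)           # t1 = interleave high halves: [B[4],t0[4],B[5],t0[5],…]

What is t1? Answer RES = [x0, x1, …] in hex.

  t0: c0 59 68 c5 50 ef 30 92
  t1: 6c 50 a0 ef d5 30 25 92

RES = [0x6c, 0x50, 0xa0, 0xef, 0xd5, 0x30, 0x25, 0x92]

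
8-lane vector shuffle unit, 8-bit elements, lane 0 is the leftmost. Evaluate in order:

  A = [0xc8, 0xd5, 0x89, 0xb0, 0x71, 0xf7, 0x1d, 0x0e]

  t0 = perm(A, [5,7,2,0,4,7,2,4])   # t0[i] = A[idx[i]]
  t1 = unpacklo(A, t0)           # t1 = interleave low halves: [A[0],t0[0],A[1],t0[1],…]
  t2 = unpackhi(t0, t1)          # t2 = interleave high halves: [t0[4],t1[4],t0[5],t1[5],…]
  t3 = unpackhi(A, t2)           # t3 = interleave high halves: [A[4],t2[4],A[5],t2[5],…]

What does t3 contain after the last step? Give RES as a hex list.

RES = [0x71, 0x89, 0xf7, 0xb0, 0x1d, 0x71, 0x0e, 0xc8]

t0 = [0xf7, 0x0e, 0x89, 0xc8, 0x71, 0x0e, 0x89, 0x71]
t1 = [0xc8, 0xf7, 0xd5, 0x0e, 0x89, 0x89, 0xb0, 0xc8]
t2 = [0x71, 0x89, 0x0e, 0x89, 0x89, 0xb0, 0x71, 0xc8]
t3 = [0x71, 0x89, 0xf7, 0xb0, 0x1d, 0x71, 0x0e, 0xc8]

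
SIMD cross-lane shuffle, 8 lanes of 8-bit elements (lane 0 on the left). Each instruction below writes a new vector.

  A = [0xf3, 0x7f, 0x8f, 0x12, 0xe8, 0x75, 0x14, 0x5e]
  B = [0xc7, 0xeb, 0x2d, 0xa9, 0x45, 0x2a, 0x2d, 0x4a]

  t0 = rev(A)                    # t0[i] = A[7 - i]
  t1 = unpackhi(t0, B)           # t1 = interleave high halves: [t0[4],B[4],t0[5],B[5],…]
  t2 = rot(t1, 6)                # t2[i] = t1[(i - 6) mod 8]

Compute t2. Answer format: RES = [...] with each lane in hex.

t0 = [0x5e, 0x14, 0x75, 0xe8, 0x12, 0x8f, 0x7f, 0xf3]
t1 = [0x12, 0x45, 0x8f, 0x2a, 0x7f, 0x2d, 0xf3, 0x4a]
t2 = [0x8f, 0x2a, 0x7f, 0x2d, 0xf3, 0x4a, 0x12, 0x45]

RES = [ 0x8f  0x2a  0x7f  0x2d  0xf3  0x4a  0x12  0x45 ]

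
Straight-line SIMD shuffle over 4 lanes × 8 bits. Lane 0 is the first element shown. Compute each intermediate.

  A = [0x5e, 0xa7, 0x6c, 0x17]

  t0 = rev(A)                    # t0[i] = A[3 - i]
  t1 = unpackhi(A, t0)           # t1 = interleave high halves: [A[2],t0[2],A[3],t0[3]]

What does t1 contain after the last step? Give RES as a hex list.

t0 = [0x17, 0x6c, 0xa7, 0x5e]
t1 = [0x6c, 0xa7, 0x17, 0x5e]

RES = [ 0x6c  0xa7  0x17  0x5e ]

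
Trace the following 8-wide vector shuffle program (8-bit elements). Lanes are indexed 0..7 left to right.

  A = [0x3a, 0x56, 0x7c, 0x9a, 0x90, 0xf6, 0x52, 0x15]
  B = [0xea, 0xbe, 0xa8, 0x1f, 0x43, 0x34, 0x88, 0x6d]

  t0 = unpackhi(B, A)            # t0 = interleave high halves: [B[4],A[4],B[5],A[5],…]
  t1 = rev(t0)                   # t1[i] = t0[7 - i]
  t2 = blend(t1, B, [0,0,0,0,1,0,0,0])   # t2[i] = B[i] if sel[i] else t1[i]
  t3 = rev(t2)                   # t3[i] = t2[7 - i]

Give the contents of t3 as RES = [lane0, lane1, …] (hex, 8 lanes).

RES = [0x43, 0x90, 0x34, 0x43, 0x88, 0x52, 0x6d, 0x15]

t0 = [0x43, 0x90, 0x34, 0xf6, 0x88, 0x52, 0x6d, 0x15]
t1 = [0x15, 0x6d, 0x52, 0x88, 0xf6, 0x34, 0x90, 0x43]
t2 = [0x15, 0x6d, 0x52, 0x88, 0x43, 0x34, 0x90, 0x43]
t3 = [0x43, 0x90, 0x34, 0x43, 0x88, 0x52, 0x6d, 0x15]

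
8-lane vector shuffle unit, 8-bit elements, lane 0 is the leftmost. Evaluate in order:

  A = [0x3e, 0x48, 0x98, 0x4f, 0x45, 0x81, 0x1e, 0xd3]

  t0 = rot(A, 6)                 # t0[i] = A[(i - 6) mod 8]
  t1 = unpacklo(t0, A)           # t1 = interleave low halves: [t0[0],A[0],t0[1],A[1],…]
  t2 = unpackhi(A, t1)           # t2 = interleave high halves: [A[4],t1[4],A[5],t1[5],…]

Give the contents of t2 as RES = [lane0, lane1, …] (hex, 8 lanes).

t0 = [0x98, 0x4f, 0x45, 0x81, 0x1e, 0xd3, 0x3e, 0x48]
t1 = [0x98, 0x3e, 0x4f, 0x48, 0x45, 0x98, 0x81, 0x4f]
t2 = [0x45, 0x45, 0x81, 0x98, 0x1e, 0x81, 0xd3, 0x4f]

RES = [0x45, 0x45, 0x81, 0x98, 0x1e, 0x81, 0xd3, 0x4f]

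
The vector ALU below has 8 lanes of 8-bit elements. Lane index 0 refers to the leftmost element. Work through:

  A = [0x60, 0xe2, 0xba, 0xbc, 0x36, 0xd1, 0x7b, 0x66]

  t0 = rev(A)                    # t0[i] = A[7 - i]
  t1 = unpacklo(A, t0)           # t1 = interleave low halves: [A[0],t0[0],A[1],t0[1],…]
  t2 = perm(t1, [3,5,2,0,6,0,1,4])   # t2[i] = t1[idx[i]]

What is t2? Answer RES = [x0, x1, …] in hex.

RES = [0x7b, 0xd1, 0xe2, 0x60, 0xbc, 0x60, 0x66, 0xba]

→ t0 |66|7b|d1|36|bc|ba|e2|60|
→ t1 |60|66|e2|7b|ba|d1|bc|36|
→ t2 |7b|d1|e2|60|bc|60|66|ba|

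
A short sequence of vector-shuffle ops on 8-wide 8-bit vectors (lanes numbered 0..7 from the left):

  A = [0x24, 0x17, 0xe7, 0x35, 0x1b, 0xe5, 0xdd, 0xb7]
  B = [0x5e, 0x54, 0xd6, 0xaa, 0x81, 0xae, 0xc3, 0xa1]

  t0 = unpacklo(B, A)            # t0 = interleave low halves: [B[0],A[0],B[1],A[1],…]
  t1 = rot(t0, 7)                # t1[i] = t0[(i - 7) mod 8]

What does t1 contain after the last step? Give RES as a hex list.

RES = [ 0x24  0x54  0x17  0xd6  0xe7  0xaa  0x35  0x5e ]

→ t0 |5e|24|54|17|d6|e7|aa|35|
→ t1 |24|54|17|d6|e7|aa|35|5e|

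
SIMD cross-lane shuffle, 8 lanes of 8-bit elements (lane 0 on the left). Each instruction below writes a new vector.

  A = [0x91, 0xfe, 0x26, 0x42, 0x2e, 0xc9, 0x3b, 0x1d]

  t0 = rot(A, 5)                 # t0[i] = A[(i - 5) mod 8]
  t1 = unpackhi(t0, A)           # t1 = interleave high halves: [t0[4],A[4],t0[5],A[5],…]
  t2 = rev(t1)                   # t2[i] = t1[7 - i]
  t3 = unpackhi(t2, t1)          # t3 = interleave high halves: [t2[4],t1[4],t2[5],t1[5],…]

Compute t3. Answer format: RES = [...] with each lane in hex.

RES = [ 0xc9  0xfe  0x91  0x3b  0x2e  0x26  0x1d  0x1d ]

→ t0 |42|2e|c9|3b|1d|91|fe|26|
→ t1 |1d|2e|91|c9|fe|3b|26|1d|
→ t2 |1d|26|3b|fe|c9|91|2e|1d|
→ t3 |c9|fe|91|3b|2e|26|1d|1d|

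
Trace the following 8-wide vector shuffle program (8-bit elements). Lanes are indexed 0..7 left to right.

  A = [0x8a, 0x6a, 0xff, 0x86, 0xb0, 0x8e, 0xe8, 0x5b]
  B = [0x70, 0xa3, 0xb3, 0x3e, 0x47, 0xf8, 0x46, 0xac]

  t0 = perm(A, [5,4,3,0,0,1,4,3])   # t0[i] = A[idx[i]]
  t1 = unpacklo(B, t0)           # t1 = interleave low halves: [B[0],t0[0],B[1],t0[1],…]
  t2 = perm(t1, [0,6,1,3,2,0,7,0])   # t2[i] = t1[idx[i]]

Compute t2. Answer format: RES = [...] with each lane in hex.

RES = [ 0x70  0x3e  0x8e  0xb0  0xa3  0x70  0x8a  0x70 ]

t0 = [0x8e, 0xb0, 0x86, 0x8a, 0x8a, 0x6a, 0xb0, 0x86]
t1 = [0x70, 0x8e, 0xa3, 0xb0, 0xb3, 0x86, 0x3e, 0x8a]
t2 = [0x70, 0x3e, 0x8e, 0xb0, 0xa3, 0x70, 0x8a, 0x70]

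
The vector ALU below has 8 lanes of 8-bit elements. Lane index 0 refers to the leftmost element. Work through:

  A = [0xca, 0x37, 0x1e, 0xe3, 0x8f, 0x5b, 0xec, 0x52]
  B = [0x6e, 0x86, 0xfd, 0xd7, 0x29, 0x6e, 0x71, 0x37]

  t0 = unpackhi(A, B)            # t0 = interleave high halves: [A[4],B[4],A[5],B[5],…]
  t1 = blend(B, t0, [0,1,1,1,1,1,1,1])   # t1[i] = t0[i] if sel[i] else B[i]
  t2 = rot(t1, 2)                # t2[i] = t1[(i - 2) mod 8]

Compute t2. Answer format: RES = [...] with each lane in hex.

  t0: 8f 29 5b 6e ec 71 52 37
  t1: 6e 29 5b 6e ec 71 52 37
  t2: 52 37 6e 29 5b 6e ec 71

RES = [0x52, 0x37, 0x6e, 0x29, 0x5b, 0x6e, 0xec, 0x71]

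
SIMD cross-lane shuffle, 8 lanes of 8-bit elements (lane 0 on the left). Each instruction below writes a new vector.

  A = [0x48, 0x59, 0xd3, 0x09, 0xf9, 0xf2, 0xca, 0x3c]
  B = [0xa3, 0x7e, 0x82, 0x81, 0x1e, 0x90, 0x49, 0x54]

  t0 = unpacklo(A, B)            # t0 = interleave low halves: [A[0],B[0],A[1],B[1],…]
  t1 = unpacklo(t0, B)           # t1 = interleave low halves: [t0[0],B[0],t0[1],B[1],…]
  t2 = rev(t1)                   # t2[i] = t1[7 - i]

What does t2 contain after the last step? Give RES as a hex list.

t0 = [0x48, 0xa3, 0x59, 0x7e, 0xd3, 0x82, 0x09, 0x81]
t1 = [0x48, 0xa3, 0xa3, 0x7e, 0x59, 0x82, 0x7e, 0x81]
t2 = [0x81, 0x7e, 0x82, 0x59, 0x7e, 0xa3, 0xa3, 0x48]

RES = [0x81, 0x7e, 0x82, 0x59, 0x7e, 0xa3, 0xa3, 0x48]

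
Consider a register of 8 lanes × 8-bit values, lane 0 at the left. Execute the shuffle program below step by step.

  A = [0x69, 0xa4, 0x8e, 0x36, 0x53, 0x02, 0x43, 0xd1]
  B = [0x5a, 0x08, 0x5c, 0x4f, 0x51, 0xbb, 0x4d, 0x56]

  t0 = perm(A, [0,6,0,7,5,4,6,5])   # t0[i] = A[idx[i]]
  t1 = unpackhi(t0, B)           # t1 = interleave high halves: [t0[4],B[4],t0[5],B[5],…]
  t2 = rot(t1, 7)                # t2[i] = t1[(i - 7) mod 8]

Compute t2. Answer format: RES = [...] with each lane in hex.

RES = [ 0x51  0x53  0xbb  0x43  0x4d  0x02  0x56  0x02 ]

t0 = [0x69, 0x43, 0x69, 0xd1, 0x02, 0x53, 0x43, 0x02]
t1 = [0x02, 0x51, 0x53, 0xbb, 0x43, 0x4d, 0x02, 0x56]
t2 = [0x51, 0x53, 0xbb, 0x43, 0x4d, 0x02, 0x56, 0x02]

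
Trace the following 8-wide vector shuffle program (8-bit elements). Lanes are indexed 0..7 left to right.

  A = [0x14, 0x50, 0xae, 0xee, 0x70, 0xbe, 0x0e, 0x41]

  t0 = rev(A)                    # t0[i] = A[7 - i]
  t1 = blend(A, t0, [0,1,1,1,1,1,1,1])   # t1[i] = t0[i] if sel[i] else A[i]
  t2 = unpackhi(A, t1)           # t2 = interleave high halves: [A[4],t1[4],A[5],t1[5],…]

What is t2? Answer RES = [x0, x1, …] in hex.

RES = [0x70, 0xee, 0xbe, 0xae, 0x0e, 0x50, 0x41, 0x14]

  t0: 41 0e be 70 ee ae 50 14
  t1: 14 0e be 70 ee ae 50 14
  t2: 70 ee be ae 0e 50 41 14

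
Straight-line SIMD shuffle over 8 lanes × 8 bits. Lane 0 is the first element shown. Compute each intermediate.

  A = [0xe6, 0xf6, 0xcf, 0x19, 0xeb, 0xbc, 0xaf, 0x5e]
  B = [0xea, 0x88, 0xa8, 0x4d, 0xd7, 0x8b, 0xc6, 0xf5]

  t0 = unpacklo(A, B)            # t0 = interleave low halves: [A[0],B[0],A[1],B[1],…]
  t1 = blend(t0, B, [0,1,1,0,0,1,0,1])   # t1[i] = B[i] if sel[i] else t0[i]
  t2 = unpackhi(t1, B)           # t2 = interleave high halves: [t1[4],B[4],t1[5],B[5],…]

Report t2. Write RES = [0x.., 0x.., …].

t0 = [0xe6, 0xea, 0xf6, 0x88, 0xcf, 0xa8, 0x19, 0x4d]
t1 = [0xe6, 0x88, 0xa8, 0x88, 0xcf, 0x8b, 0x19, 0xf5]
t2 = [0xcf, 0xd7, 0x8b, 0x8b, 0x19, 0xc6, 0xf5, 0xf5]

RES = [0xcf, 0xd7, 0x8b, 0x8b, 0x19, 0xc6, 0xf5, 0xf5]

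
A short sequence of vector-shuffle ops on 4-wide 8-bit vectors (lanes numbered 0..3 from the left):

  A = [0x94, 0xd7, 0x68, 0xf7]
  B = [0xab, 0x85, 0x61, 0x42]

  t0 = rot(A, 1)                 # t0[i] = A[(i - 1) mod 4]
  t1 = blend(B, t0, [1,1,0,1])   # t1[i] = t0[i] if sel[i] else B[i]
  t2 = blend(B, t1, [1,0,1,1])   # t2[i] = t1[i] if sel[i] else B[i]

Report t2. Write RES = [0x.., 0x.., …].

RES = [0xf7, 0x85, 0x61, 0x68]

→ t0 |f7|94|d7|68|
→ t1 |f7|94|61|68|
→ t2 |f7|85|61|68|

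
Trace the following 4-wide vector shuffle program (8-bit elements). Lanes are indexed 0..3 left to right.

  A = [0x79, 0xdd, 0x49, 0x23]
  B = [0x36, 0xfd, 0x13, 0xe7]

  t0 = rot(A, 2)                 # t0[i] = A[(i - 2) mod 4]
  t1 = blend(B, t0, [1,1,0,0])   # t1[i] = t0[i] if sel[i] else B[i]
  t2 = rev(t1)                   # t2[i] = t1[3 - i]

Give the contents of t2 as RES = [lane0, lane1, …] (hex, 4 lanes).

  t0: 49 23 79 dd
  t1: 49 23 13 e7
  t2: e7 13 23 49

RES = [0xe7, 0x13, 0x23, 0x49]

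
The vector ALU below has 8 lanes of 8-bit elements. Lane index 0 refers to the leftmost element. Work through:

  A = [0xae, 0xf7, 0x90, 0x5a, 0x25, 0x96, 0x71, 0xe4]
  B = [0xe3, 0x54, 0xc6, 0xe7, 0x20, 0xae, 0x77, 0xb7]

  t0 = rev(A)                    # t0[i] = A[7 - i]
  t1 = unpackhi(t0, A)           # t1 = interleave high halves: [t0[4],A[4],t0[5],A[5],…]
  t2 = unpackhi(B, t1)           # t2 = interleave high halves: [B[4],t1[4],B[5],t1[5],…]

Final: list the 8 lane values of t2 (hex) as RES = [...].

RES = [ 0x20  0xf7  0xae  0x71  0x77  0xae  0xb7  0xe4 ]

t0 = [0xe4, 0x71, 0x96, 0x25, 0x5a, 0x90, 0xf7, 0xae]
t1 = [0x5a, 0x25, 0x90, 0x96, 0xf7, 0x71, 0xae, 0xe4]
t2 = [0x20, 0xf7, 0xae, 0x71, 0x77, 0xae, 0xb7, 0xe4]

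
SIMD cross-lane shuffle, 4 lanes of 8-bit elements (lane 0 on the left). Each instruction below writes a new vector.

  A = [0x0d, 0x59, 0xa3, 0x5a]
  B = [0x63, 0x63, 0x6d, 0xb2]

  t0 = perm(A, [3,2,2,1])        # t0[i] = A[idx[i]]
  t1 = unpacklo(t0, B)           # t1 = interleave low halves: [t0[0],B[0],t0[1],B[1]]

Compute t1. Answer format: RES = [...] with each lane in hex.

→ t0 |5a|a3|a3|59|
→ t1 |5a|63|a3|63|

RES = [ 0x5a  0x63  0xa3  0x63 ]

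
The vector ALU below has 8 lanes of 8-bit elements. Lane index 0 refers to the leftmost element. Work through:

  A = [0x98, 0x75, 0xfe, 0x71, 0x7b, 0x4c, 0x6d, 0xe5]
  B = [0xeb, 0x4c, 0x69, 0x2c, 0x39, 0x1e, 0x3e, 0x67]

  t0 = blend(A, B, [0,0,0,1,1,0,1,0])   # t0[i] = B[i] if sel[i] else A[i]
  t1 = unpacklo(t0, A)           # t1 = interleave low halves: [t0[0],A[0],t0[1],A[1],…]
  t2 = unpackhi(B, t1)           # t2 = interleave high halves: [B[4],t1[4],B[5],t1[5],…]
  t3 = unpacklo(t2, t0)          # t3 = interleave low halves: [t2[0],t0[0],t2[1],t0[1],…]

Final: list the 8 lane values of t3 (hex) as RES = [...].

RES = [ 0x39  0x98  0xfe  0x75  0x1e  0xfe  0xfe  0x2c ]

  t0: 98 75 fe 2c 39 4c 3e e5
  t1: 98 98 75 75 fe fe 2c 71
  t2: 39 fe 1e fe 3e 2c 67 71
  t3: 39 98 fe 75 1e fe fe 2c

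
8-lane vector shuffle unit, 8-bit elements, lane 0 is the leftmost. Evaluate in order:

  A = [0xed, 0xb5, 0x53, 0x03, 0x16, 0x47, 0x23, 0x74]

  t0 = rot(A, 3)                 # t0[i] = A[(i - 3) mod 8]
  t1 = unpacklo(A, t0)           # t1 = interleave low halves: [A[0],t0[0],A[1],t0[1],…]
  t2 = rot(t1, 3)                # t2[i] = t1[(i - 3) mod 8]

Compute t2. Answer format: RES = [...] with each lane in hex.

RES = [0x74, 0x03, 0xed, 0xed, 0x47, 0xb5, 0x23, 0x53]

  t0: 47 23 74 ed b5 53 03 16
  t1: ed 47 b5 23 53 74 03 ed
  t2: 74 03 ed ed 47 b5 23 53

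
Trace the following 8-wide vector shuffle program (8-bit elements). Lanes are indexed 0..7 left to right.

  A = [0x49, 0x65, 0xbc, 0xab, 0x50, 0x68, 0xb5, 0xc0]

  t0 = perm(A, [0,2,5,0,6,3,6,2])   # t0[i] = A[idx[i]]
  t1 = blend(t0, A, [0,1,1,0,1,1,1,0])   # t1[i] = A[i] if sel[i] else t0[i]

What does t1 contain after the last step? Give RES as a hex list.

RES = [0x49, 0x65, 0xbc, 0x49, 0x50, 0x68, 0xb5, 0xbc]

t0 = [0x49, 0xbc, 0x68, 0x49, 0xb5, 0xab, 0xb5, 0xbc]
t1 = [0x49, 0x65, 0xbc, 0x49, 0x50, 0x68, 0xb5, 0xbc]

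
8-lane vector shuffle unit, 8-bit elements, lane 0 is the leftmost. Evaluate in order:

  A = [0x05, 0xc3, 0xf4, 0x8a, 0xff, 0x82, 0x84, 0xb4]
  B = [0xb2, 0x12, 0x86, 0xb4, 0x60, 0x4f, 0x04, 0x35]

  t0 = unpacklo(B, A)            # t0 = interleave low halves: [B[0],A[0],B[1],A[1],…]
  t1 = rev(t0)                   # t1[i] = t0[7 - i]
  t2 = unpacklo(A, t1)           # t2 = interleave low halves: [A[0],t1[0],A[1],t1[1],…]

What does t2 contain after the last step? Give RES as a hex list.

RES = [ 0x05  0x8a  0xc3  0xb4  0xf4  0xf4  0x8a  0x86 ]

  t0: b2 05 12 c3 86 f4 b4 8a
  t1: 8a b4 f4 86 c3 12 05 b2
  t2: 05 8a c3 b4 f4 f4 8a 86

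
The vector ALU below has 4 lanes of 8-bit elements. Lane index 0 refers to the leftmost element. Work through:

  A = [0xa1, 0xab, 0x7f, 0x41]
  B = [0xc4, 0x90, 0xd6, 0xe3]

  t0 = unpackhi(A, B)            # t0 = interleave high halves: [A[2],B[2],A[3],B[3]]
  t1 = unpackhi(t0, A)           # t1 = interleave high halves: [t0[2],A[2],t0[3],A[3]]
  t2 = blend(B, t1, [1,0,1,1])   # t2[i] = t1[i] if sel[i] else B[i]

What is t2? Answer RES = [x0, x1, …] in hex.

  t0: 7f d6 41 e3
  t1: 41 7f e3 41
  t2: 41 90 e3 41

RES = [ 0x41  0x90  0xe3  0x41 ]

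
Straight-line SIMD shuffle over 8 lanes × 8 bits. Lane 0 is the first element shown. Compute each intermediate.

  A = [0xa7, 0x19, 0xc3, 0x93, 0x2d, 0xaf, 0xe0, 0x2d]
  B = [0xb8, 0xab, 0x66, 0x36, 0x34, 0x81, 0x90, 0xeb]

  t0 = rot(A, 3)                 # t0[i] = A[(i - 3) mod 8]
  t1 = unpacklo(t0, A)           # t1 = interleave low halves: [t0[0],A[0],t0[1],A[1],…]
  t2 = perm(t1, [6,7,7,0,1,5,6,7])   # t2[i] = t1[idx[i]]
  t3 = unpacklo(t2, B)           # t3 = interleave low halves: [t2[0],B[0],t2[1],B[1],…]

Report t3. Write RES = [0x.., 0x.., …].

RES = [0xa7, 0xb8, 0x93, 0xab, 0x93, 0x66, 0xaf, 0x36]

t0 = [0xaf, 0xe0, 0x2d, 0xa7, 0x19, 0xc3, 0x93, 0x2d]
t1 = [0xaf, 0xa7, 0xe0, 0x19, 0x2d, 0xc3, 0xa7, 0x93]
t2 = [0xa7, 0x93, 0x93, 0xaf, 0xa7, 0xc3, 0xa7, 0x93]
t3 = [0xa7, 0xb8, 0x93, 0xab, 0x93, 0x66, 0xaf, 0x36]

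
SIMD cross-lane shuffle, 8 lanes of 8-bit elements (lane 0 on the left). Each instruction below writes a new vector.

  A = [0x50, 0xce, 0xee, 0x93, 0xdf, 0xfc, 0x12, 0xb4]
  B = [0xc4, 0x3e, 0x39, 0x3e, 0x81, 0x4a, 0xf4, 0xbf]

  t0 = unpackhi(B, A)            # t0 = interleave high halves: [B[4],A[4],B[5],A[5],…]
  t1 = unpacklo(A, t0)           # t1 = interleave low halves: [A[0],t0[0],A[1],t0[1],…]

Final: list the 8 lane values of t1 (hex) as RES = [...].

→ t0 |81|df|4a|fc|f4|12|bf|b4|
→ t1 |50|81|ce|df|ee|4a|93|fc|

RES = [ 0x50  0x81  0xce  0xdf  0xee  0x4a  0x93  0xfc ]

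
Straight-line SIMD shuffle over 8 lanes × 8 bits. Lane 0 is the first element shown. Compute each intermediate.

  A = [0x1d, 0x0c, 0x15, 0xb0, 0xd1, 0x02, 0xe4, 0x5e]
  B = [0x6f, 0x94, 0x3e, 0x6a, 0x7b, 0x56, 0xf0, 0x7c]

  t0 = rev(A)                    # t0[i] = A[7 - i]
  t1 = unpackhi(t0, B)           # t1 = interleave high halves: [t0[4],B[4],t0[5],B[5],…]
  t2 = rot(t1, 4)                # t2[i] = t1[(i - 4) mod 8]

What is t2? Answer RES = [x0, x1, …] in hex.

RES = [ 0x0c  0xf0  0x1d  0x7c  0xb0  0x7b  0x15  0x56 ]

→ t0 |5e|e4|02|d1|b0|15|0c|1d|
→ t1 |b0|7b|15|56|0c|f0|1d|7c|
→ t2 |0c|f0|1d|7c|b0|7b|15|56|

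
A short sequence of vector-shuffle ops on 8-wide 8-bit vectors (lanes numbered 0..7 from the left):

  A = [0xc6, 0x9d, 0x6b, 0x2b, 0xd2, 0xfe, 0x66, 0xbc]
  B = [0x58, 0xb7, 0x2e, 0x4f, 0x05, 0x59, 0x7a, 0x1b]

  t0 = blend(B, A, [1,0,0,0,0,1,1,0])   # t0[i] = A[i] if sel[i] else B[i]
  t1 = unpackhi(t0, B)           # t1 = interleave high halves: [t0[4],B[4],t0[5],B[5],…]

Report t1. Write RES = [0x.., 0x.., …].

RES = [ 0x05  0x05  0xfe  0x59  0x66  0x7a  0x1b  0x1b ]

→ t0 |c6|b7|2e|4f|05|fe|66|1b|
→ t1 |05|05|fe|59|66|7a|1b|1b|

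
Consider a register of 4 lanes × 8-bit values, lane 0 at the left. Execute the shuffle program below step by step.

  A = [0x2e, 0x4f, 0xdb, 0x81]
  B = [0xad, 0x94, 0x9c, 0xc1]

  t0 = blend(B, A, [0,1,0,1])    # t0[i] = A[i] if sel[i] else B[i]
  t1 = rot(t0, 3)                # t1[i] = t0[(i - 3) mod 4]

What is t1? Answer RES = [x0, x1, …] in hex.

RES = [0x4f, 0x9c, 0x81, 0xad]

t0 = [0xad, 0x4f, 0x9c, 0x81]
t1 = [0x4f, 0x9c, 0x81, 0xad]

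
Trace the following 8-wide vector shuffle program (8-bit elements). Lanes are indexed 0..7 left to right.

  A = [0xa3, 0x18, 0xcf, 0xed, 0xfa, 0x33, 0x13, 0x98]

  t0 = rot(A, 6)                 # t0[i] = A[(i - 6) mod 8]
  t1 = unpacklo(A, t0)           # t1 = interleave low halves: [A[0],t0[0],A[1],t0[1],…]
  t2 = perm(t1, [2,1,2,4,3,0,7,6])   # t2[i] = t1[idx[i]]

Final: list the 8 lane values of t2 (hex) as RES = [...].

RES = [ 0x18  0xcf  0x18  0xcf  0xed  0xa3  0x33  0xed ]

t0 = [0xcf, 0xed, 0xfa, 0x33, 0x13, 0x98, 0xa3, 0x18]
t1 = [0xa3, 0xcf, 0x18, 0xed, 0xcf, 0xfa, 0xed, 0x33]
t2 = [0x18, 0xcf, 0x18, 0xcf, 0xed, 0xa3, 0x33, 0xed]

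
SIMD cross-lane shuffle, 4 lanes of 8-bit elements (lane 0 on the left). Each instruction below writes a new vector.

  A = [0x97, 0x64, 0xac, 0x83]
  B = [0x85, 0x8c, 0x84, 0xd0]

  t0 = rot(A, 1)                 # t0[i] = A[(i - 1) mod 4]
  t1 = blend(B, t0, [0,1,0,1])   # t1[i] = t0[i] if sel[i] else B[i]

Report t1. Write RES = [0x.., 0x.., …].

RES = [ 0x85  0x97  0x84  0xac ]

→ t0 |83|97|64|ac|
→ t1 |85|97|84|ac|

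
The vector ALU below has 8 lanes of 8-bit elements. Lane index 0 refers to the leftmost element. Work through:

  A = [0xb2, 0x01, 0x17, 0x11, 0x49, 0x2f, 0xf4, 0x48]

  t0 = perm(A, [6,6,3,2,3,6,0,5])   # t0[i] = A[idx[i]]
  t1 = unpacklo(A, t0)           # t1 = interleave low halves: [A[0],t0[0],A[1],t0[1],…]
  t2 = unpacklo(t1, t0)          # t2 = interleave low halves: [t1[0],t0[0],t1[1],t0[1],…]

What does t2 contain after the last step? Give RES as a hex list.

t0 = [0xf4, 0xf4, 0x11, 0x17, 0x11, 0xf4, 0xb2, 0x2f]
t1 = [0xb2, 0xf4, 0x01, 0xf4, 0x17, 0x11, 0x11, 0x17]
t2 = [0xb2, 0xf4, 0xf4, 0xf4, 0x01, 0x11, 0xf4, 0x17]

RES = [0xb2, 0xf4, 0xf4, 0xf4, 0x01, 0x11, 0xf4, 0x17]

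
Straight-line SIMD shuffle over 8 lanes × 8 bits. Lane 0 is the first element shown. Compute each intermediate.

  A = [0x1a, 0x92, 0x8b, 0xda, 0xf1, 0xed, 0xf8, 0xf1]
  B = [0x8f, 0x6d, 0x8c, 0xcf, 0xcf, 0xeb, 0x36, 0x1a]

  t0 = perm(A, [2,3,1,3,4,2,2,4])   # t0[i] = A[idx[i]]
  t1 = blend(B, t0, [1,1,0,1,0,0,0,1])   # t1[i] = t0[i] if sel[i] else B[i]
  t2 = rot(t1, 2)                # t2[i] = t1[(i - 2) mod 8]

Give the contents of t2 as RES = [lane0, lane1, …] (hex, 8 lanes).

→ t0 |8b|da|92|da|f1|8b|8b|f1|
→ t1 |8b|da|8c|da|cf|eb|36|f1|
→ t2 |36|f1|8b|da|8c|da|cf|eb|

RES = [ 0x36  0xf1  0x8b  0xda  0x8c  0xda  0xcf  0xeb ]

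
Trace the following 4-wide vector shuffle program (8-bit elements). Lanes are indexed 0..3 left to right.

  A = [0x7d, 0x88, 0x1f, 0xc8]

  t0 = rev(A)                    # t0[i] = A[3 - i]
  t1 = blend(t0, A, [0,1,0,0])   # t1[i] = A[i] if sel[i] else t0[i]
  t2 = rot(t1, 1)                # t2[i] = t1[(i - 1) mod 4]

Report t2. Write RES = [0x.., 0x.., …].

t0 = [0xc8, 0x1f, 0x88, 0x7d]
t1 = [0xc8, 0x88, 0x88, 0x7d]
t2 = [0x7d, 0xc8, 0x88, 0x88]

RES = [0x7d, 0xc8, 0x88, 0x88]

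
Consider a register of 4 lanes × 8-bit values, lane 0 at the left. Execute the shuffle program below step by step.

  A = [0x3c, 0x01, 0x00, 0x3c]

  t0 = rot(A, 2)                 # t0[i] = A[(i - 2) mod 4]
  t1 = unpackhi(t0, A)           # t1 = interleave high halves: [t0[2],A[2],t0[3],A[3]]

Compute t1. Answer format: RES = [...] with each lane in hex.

  t0: 00 3c 3c 01
  t1: 3c 00 01 3c

RES = [ 0x3c  0x00  0x01  0x3c ]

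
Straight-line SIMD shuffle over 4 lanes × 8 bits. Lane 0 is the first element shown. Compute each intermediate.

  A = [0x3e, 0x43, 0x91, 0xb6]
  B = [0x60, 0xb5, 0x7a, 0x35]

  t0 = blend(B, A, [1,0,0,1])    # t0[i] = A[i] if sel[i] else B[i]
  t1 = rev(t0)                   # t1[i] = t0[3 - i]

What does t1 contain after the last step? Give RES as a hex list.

  t0: 3e b5 7a b6
  t1: b6 7a b5 3e

RES = [ 0xb6  0x7a  0xb5  0x3e ]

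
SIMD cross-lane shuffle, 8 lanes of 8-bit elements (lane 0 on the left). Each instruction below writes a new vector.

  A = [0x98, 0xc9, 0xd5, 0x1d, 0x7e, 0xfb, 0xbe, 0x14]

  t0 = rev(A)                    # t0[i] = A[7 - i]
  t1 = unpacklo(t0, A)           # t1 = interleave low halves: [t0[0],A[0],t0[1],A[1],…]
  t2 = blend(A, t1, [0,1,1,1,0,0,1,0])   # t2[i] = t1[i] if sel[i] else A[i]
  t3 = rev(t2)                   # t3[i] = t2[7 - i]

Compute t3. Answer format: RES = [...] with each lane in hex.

RES = [ 0x14  0x7e  0xfb  0x7e  0xc9  0xbe  0x98  0x98 ]

  t0: 14 be fb 7e 1d d5 c9 98
  t1: 14 98 be c9 fb d5 7e 1d
  t2: 98 98 be c9 7e fb 7e 14
  t3: 14 7e fb 7e c9 be 98 98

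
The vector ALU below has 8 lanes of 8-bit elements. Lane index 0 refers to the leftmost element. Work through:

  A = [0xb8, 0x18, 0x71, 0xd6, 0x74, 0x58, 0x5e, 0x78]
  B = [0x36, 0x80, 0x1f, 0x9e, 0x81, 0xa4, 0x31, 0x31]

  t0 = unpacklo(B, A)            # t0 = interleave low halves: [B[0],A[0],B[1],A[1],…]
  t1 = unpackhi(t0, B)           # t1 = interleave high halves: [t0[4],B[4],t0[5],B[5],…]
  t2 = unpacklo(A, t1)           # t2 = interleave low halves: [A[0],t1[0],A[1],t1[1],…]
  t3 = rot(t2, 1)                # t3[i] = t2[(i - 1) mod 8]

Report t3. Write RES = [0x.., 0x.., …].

  t0: 36 b8 80 18 1f 71 9e d6
  t1: 1f 81 71 a4 9e 31 d6 31
  t2: b8 1f 18 81 71 71 d6 a4
  t3: a4 b8 1f 18 81 71 71 d6

RES = [ 0xa4  0xb8  0x1f  0x18  0x81  0x71  0x71  0xd6 ]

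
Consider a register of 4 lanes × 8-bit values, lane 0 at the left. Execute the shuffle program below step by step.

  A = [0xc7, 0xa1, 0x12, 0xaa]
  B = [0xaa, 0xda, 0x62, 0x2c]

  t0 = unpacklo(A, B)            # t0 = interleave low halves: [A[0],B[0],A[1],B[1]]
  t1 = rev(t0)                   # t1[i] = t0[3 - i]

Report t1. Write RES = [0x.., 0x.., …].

RES = [0xda, 0xa1, 0xaa, 0xc7]

→ t0 |c7|aa|a1|da|
→ t1 |da|a1|aa|c7|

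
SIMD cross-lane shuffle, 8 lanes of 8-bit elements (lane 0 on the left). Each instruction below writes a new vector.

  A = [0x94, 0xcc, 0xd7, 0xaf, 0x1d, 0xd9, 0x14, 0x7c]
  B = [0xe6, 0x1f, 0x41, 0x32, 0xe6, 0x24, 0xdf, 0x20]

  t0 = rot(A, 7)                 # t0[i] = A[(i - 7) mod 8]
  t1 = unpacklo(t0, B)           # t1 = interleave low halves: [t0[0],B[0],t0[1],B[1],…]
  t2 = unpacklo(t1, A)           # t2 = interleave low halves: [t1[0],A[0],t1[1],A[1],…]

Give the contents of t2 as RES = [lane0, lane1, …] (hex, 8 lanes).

  t0: cc d7 af 1d d9 14 7c 94
  t1: cc e6 d7 1f af 41 1d 32
  t2: cc 94 e6 cc d7 d7 1f af

RES = [ 0xcc  0x94  0xe6  0xcc  0xd7  0xd7  0x1f  0xaf ]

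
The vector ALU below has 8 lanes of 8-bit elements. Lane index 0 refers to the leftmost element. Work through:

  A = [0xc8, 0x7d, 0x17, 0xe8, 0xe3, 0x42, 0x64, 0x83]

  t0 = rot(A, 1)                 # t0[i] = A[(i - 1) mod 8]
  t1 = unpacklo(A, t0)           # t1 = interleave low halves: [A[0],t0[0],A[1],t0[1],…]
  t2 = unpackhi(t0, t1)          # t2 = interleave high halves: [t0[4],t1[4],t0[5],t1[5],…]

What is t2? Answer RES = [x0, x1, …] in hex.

t0 = [0x83, 0xc8, 0x7d, 0x17, 0xe8, 0xe3, 0x42, 0x64]
t1 = [0xc8, 0x83, 0x7d, 0xc8, 0x17, 0x7d, 0xe8, 0x17]
t2 = [0xe8, 0x17, 0xe3, 0x7d, 0x42, 0xe8, 0x64, 0x17]

RES = [0xe8, 0x17, 0xe3, 0x7d, 0x42, 0xe8, 0x64, 0x17]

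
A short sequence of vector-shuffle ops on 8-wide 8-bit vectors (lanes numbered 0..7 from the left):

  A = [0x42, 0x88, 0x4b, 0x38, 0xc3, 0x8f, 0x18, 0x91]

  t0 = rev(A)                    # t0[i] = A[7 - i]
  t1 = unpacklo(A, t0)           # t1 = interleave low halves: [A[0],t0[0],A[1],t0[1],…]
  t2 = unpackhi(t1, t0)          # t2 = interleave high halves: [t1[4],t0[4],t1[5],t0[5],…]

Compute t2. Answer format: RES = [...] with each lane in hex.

→ t0 |91|18|8f|c3|38|4b|88|42|
→ t1 |42|91|88|18|4b|8f|38|c3|
→ t2 |4b|38|8f|4b|38|88|c3|42|

RES = [0x4b, 0x38, 0x8f, 0x4b, 0x38, 0x88, 0xc3, 0x42]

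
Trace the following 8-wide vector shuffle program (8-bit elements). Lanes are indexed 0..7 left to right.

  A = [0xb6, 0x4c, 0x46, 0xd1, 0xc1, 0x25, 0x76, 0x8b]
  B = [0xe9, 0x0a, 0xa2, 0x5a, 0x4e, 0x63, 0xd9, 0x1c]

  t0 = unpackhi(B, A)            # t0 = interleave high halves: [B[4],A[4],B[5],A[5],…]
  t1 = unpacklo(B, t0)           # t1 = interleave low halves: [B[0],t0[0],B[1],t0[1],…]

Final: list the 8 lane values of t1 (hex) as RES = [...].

t0 = [0x4e, 0xc1, 0x63, 0x25, 0xd9, 0x76, 0x1c, 0x8b]
t1 = [0xe9, 0x4e, 0x0a, 0xc1, 0xa2, 0x63, 0x5a, 0x25]

RES = [ 0xe9  0x4e  0x0a  0xc1  0xa2  0x63  0x5a  0x25 ]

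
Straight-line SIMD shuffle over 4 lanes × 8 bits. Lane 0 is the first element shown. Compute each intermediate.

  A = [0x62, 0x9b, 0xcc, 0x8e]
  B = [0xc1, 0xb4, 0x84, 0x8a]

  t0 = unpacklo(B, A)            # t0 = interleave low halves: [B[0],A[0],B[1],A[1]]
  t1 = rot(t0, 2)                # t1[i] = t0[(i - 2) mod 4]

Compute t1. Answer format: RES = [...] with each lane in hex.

→ t0 |c1|62|b4|9b|
→ t1 |b4|9b|c1|62|

RES = [ 0xb4  0x9b  0xc1  0x62 ]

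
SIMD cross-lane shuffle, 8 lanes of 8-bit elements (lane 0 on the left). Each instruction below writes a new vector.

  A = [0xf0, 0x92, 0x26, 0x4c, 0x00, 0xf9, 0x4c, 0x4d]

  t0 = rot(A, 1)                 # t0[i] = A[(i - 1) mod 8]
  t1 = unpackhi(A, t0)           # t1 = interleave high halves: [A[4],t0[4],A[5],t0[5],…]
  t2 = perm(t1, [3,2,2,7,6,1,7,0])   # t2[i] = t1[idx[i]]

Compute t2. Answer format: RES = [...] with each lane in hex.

t0 = [0x4d, 0xf0, 0x92, 0x26, 0x4c, 0x00, 0xf9, 0x4c]
t1 = [0x00, 0x4c, 0xf9, 0x00, 0x4c, 0xf9, 0x4d, 0x4c]
t2 = [0x00, 0xf9, 0xf9, 0x4c, 0x4d, 0x4c, 0x4c, 0x00]

RES = [ 0x00  0xf9  0xf9  0x4c  0x4d  0x4c  0x4c  0x00 ]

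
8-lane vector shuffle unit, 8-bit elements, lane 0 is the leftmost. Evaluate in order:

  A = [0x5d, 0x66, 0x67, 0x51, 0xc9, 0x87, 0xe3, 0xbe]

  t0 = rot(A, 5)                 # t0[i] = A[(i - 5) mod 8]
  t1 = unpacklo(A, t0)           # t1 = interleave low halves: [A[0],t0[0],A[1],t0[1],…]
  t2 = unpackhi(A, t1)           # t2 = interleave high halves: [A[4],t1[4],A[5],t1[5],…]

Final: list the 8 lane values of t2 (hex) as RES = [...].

  t0: 51 c9 87 e3 be 5d 66 67
  t1: 5d 51 66 c9 67 87 51 e3
  t2: c9 67 87 87 e3 51 be e3

RES = [0xc9, 0x67, 0x87, 0x87, 0xe3, 0x51, 0xbe, 0xe3]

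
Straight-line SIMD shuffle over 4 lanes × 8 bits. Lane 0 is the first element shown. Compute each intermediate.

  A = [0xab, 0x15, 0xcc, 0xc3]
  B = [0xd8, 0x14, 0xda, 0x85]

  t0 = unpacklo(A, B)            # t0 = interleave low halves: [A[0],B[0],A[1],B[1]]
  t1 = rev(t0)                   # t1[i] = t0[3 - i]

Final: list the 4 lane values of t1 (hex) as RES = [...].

  t0: ab d8 15 14
  t1: 14 15 d8 ab

RES = [ 0x14  0x15  0xd8  0xab ]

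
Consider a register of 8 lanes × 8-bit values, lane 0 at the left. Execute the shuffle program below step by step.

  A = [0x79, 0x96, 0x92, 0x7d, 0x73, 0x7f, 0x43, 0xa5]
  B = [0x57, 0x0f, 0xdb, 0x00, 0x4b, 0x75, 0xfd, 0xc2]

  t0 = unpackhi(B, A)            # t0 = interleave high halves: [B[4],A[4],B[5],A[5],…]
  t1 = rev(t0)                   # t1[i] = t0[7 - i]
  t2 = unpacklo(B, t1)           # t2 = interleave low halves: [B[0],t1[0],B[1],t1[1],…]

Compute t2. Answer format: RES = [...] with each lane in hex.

RES = [0x57, 0xa5, 0x0f, 0xc2, 0xdb, 0x43, 0x00, 0xfd]

  t0: 4b 73 75 7f fd 43 c2 a5
  t1: a5 c2 43 fd 7f 75 73 4b
  t2: 57 a5 0f c2 db 43 00 fd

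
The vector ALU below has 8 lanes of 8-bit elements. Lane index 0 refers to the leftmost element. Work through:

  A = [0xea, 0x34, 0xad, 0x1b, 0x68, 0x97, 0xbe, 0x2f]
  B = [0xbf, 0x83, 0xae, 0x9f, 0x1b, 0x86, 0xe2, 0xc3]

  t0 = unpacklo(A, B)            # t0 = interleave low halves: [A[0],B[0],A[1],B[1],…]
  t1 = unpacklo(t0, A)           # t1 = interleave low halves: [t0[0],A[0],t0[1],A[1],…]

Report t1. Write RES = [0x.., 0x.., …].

→ t0 |ea|bf|34|83|ad|ae|1b|9f|
→ t1 |ea|ea|bf|34|34|ad|83|1b|

RES = [0xea, 0xea, 0xbf, 0x34, 0x34, 0xad, 0x83, 0x1b]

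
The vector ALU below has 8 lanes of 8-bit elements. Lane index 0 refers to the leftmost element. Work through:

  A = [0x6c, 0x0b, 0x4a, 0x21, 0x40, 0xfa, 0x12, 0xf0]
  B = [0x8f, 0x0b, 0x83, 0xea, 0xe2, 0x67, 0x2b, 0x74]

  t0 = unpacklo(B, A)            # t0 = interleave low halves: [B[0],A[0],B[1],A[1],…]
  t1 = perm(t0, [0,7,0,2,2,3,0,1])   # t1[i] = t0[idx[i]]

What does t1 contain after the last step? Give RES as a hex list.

t0 = [0x8f, 0x6c, 0x0b, 0x0b, 0x83, 0x4a, 0xea, 0x21]
t1 = [0x8f, 0x21, 0x8f, 0x0b, 0x0b, 0x0b, 0x8f, 0x6c]

RES = [0x8f, 0x21, 0x8f, 0x0b, 0x0b, 0x0b, 0x8f, 0x6c]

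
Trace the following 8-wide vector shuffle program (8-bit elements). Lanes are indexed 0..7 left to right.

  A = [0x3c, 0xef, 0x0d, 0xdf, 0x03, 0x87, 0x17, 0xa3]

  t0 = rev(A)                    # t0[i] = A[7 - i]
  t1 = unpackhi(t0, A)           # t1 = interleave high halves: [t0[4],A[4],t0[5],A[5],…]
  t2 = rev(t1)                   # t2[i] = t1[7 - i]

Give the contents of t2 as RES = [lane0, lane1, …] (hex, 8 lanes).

→ t0 |a3|17|87|03|df|0d|ef|3c|
→ t1 |df|03|0d|87|ef|17|3c|a3|
→ t2 |a3|3c|17|ef|87|0d|03|df|

RES = [0xa3, 0x3c, 0x17, 0xef, 0x87, 0x0d, 0x03, 0xdf]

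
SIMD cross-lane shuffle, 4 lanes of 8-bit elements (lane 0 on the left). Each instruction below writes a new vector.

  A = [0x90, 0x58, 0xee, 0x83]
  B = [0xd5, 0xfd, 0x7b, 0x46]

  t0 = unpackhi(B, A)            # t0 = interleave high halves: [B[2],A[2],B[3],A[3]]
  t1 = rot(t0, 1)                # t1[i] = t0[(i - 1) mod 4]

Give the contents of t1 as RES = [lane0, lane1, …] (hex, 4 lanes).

RES = [0x83, 0x7b, 0xee, 0x46]

  t0: 7b ee 46 83
  t1: 83 7b ee 46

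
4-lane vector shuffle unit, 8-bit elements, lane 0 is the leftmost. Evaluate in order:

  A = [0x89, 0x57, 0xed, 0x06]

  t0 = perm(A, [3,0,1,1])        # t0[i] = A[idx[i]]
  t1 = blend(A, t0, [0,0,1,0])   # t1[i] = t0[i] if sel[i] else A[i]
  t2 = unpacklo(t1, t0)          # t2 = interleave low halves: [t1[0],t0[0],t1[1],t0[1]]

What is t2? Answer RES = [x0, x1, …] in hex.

  t0: 06 89 57 57
  t1: 89 57 57 06
  t2: 89 06 57 89

RES = [ 0x89  0x06  0x57  0x89 ]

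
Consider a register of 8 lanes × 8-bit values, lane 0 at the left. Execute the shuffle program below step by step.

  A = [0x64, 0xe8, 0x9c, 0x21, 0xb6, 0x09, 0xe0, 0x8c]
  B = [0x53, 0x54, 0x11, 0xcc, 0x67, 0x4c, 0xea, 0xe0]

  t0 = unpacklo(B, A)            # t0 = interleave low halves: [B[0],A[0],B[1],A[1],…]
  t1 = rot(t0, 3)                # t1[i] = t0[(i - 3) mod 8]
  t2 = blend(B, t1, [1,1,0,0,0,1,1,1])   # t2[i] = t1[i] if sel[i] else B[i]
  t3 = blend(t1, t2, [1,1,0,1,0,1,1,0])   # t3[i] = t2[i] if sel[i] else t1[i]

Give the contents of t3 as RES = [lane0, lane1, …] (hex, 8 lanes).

  t0: 53 64 54 e8 11 9c cc 21
  t1: 9c cc 21 53 64 54 e8 11
  t2: 9c cc 11 cc 67 54 e8 11
  t3: 9c cc 21 cc 64 54 e8 11

RES = [ 0x9c  0xcc  0x21  0xcc  0x64  0x54  0xe8  0x11 ]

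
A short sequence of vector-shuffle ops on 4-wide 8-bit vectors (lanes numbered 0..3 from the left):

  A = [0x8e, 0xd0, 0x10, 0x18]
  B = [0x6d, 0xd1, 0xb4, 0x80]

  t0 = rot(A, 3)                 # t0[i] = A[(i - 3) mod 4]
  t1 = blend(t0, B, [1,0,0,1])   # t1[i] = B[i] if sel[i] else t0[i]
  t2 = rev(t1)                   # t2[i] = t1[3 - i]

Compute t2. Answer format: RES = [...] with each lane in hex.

  t0: d0 10 18 8e
  t1: 6d 10 18 80
  t2: 80 18 10 6d

RES = [ 0x80  0x18  0x10  0x6d ]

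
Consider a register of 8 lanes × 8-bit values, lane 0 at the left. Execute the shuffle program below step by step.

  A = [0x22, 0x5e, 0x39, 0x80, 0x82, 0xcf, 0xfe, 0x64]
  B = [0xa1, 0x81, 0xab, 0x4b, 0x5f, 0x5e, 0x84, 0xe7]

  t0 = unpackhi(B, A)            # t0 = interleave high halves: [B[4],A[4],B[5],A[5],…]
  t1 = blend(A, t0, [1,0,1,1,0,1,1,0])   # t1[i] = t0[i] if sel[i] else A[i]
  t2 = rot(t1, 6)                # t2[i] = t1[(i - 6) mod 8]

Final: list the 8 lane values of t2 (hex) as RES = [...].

RES = [ 0x5e  0xcf  0x82  0xfe  0xe7  0x64  0x5f  0x5e ]

t0 = [0x5f, 0x82, 0x5e, 0xcf, 0x84, 0xfe, 0xe7, 0x64]
t1 = [0x5f, 0x5e, 0x5e, 0xcf, 0x82, 0xfe, 0xe7, 0x64]
t2 = [0x5e, 0xcf, 0x82, 0xfe, 0xe7, 0x64, 0x5f, 0x5e]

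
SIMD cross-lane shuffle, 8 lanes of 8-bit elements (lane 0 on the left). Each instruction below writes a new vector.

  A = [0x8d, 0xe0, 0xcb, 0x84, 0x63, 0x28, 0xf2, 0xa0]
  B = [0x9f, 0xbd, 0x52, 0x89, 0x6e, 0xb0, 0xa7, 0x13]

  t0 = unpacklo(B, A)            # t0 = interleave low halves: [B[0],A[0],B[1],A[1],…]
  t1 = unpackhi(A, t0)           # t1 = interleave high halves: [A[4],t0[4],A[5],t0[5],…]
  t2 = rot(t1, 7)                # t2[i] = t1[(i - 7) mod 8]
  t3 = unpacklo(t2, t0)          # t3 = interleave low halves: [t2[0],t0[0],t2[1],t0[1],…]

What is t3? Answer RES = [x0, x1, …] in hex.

RES = [ 0x52  0x9f  0x28  0x8d  0xcb  0xbd  0xf2  0xe0 ]

  t0: 9f 8d bd e0 52 cb 89 84
  t1: 63 52 28 cb f2 89 a0 84
  t2: 52 28 cb f2 89 a0 84 63
  t3: 52 9f 28 8d cb bd f2 e0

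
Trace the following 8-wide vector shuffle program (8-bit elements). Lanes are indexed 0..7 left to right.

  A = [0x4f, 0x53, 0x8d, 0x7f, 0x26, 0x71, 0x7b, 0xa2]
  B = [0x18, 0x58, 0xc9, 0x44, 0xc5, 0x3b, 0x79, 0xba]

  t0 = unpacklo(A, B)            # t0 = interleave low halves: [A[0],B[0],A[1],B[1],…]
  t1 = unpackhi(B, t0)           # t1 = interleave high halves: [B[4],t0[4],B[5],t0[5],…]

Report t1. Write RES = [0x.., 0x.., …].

RES = [ 0xc5  0x8d  0x3b  0xc9  0x79  0x7f  0xba  0x44 ]

t0 = [0x4f, 0x18, 0x53, 0x58, 0x8d, 0xc9, 0x7f, 0x44]
t1 = [0xc5, 0x8d, 0x3b, 0xc9, 0x79, 0x7f, 0xba, 0x44]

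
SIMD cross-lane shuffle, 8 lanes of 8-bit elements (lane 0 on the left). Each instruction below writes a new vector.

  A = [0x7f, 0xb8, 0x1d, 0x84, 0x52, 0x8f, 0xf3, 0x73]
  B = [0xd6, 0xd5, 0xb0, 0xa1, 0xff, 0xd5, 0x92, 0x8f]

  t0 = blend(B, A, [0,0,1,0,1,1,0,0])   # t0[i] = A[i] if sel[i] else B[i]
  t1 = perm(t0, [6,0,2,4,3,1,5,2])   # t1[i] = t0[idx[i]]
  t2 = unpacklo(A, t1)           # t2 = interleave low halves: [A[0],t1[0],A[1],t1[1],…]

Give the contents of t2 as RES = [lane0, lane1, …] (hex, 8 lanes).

→ t0 |d6|d5|1d|a1|52|8f|92|8f|
→ t1 |92|d6|1d|52|a1|d5|8f|1d|
→ t2 |7f|92|b8|d6|1d|1d|84|52|

RES = [ 0x7f  0x92  0xb8  0xd6  0x1d  0x1d  0x84  0x52 ]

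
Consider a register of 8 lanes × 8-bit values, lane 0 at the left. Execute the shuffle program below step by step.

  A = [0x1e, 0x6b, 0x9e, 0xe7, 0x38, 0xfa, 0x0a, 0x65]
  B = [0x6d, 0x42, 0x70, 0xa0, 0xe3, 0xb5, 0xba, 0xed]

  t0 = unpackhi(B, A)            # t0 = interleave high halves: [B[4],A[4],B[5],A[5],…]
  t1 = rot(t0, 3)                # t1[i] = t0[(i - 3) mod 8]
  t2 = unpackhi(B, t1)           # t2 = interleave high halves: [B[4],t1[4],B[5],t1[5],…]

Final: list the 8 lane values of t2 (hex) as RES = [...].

→ t0 |e3|38|b5|fa|ba|0a|ed|65|
→ t1 |0a|ed|65|e3|38|b5|fa|ba|
→ t2 |e3|38|b5|b5|ba|fa|ed|ba|

RES = [ 0xe3  0x38  0xb5  0xb5  0xba  0xfa  0xed  0xba ]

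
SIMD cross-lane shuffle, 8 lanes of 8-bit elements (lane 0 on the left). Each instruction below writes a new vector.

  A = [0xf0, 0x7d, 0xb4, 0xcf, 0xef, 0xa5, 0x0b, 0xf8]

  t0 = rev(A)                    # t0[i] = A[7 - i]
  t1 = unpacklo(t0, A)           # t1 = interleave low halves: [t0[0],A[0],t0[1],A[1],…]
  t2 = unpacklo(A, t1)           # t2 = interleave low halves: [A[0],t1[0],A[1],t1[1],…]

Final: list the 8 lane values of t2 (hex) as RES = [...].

RES = [ 0xf0  0xf8  0x7d  0xf0  0xb4  0x0b  0xcf  0x7d ]

→ t0 |f8|0b|a5|ef|cf|b4|7d|f0|
→ t1 |f8|f0|0b|7d|a5|b4|ef|cf|
→ t2 |f0|f8|7d|f0|b4|0b|cf|7d|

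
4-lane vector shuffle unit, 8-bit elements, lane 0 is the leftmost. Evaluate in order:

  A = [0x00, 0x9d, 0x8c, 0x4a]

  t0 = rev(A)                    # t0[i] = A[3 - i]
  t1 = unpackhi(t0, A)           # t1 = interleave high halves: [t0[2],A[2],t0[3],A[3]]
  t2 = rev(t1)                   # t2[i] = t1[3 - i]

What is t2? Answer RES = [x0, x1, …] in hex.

RES = [ 0x4a  0x00  0x8c  0x9d ]

t0 = [0x4a, 0x8c, 0x9d, 0x00]
t1 = [0x9d, 0x8c, 0x00, 0x4a]
t2 = [0x4a, 0x00, 0x8c, 0x9d]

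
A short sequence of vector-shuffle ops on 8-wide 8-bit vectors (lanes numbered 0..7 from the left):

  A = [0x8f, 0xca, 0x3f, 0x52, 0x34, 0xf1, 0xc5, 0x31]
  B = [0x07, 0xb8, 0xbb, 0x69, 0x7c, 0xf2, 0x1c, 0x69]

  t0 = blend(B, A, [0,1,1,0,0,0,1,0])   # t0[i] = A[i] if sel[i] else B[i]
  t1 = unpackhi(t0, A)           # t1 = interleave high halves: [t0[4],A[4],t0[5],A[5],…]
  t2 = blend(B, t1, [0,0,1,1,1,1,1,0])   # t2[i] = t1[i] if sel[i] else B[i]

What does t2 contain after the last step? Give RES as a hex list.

→ t0 |07|ca|3f|69|7c|f2|c5|69|
→ t1 |7c|34|f2|f1|c5|c5|69|31|
→ t2 |07|b8|f2|f1|c5|c5|69|69|

RES = [0x07, 0xb8, 0xf2, 0xf1, 0xc5, 0xc5, 0x69, 0x69]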